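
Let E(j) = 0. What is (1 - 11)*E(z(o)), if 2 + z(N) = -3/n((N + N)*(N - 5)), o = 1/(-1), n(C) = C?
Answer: 0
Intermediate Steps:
o = -1
z(N) = -2 - 3/(2*N*(-5 + N)) (z(N) = -2 - 3*1/((N - 5)*(N + N)) = -2 - 3*1/(2*N*(-5 + N)) = -2 - 3/(2*N*(-5 + N)))
(1 - 11)*E(z(o)) = (1 - 11)*0 = -10*0 = 0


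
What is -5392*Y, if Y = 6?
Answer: -32352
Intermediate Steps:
-5392*Y = -5392*6 = -32352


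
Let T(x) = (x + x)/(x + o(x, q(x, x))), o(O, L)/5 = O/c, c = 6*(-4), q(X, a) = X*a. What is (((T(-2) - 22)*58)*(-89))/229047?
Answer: 1909940/4351893 ≈ 0.43888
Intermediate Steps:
c = -24
o(O, L) = -5*O/24 (o(O, L) = 5*(O/(-24)) = 5*(O*(-1/24)) = 5*(-O/24) = -5*O/24)
T(x) = 48/19 (T(x) = (x + x)/(x - 5*x/24) = (2*x)/((19*x/24)) = (2*x)*(24/(19*x)) = 48/19)
(((T(-2) - 22)*58)*(-89))/229047 = (((48/19 - 22)*58)*(-89))/229047 = (-370/19*58*(-89))*(1/229047) = -21460/19*(-89)*(1/229047) = (1909940/19)*(1/229047) = 1909940/4351893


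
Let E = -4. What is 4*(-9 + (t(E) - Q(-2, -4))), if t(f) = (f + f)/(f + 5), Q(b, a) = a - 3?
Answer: -40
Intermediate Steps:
Q(b, a) = -3 + a
t(f) = 2*f/(5 + f) (t(f) = (2*f)/(5 + f) = 2*f/(5 + f))
4*(-9 + (t(E) - Q(-2, -4))) = 4*(-9 + (2*(-4)/(5 - 4) - (-3 - 4))) = 4*(-9 + (2*(-4)/1 - 1*(-7))) = 4*(-9 + (2*(-4)*1 + 7)) = 4*(-9 + (-8 + 7)) = 4*(-9 - 1) = 4*(-10) = -40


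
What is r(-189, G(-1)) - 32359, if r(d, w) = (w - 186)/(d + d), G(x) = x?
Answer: -12231515/378 ≈ -32359.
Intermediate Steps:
r(d, w) = (-186 + w)/(2*d) (r(d, w) = (-186 + w)/((2*d)) = (-186 + w)*(1/(2*d)) = (-186 + w)/(2*d))
r(-189, G(-1)) - 32359 = (½)*(-186 - 1)/(-189) - 32359 = (½)*(-1/189)*(-187) - 32359 = 187/378 - 32359 = -12231515/378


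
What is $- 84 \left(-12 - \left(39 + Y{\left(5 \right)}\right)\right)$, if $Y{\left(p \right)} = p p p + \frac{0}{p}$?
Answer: $14784$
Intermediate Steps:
$Y{\left(p \right)} = p^{3}$ ($Y{\left(p \right)} = p^{2} p + 0 = p^{3} + 0 = p^{3}$)
$- 84 \left(-12 - \left(39 + Y{\left(5 \right)}\right)\right) = - 84 \left(-12 - 164\right) = \left(-84\right) \left(-176\right) = 14784$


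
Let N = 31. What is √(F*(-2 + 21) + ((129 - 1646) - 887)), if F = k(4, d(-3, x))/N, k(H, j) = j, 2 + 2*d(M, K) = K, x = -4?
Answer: I*√2312011/31 ≈ 49.049*I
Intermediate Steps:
d(M, K) = -1 + K/2
F = -3/31 (F = (-1 + (½)*(-4))/31 = (-1 - 2)*(1/31) = -3*1/31 = -3/31 ≈ -0.096774)
√(F*(-2 + 21) + ((129 - 1646) - 887)) = √(-3*(-2 + 21)/31 + ((129 - 1646) - 887)) = √(-3/31*19 + (-1517 - 887)) = √(-57/31 - 2404) = √(-74581/31) = I*√2312011/31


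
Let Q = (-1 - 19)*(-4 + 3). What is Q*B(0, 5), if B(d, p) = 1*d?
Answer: 0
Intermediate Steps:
Q = 20 (Q = -20*(-1) = 20)
B(d, p) = d
Q*B(0, 5) = 20*0 = 0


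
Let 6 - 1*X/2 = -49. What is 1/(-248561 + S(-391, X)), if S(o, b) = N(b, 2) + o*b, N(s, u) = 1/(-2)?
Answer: -2/583143 ≈ -3.4297e-6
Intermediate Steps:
X = 110 (X = 12 - 2*(-49) = 12 + 98 = 110)
N(s, u) = -½
S(o, b) = -½ + b*o (S(o, b) = -½ + o*b = -½ + b*o)
1/(-248561 + S(-391, X)) = 1/(-248561 + (-½ + 110*(-391))) = 1/(-248561 + (-½ - 43010)) = 1/(-248561 - 86021/2) = 1/(-583143/2) = -2/583143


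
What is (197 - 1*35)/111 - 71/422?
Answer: 20161/15614 ≈ 1.2912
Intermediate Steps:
(197 - 1*35)/111 - 71/422 = (197 - 35)*(1/111) - 71*1/422 = 162*(1/111) - 71/422 = 54/37 - 71/422 = 20161/15614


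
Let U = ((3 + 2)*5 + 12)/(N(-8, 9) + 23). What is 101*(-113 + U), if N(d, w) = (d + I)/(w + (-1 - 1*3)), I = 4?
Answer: -33734/3 ≈ -11245.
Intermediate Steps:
N(d, w) = (4 + d)/(-4 + w) (N(d, w) = (d + 4)/(w + (-1 - 1*3)) = (4 + d)/(w + (-1 - 3)) = (4 + d)/(w - 4) = (4 + d)/(-4 + w))
U = 5/3 (U = ((3 + 2)*5 + 12)/((4 - 8)/(-4 + 9) + 23) = (5*5 + 12)/(-4/5 + 23) = (25 + 12)/((⅕)*(-4) + 23) = 37/(-⅘ + 23) = 37/(111/5) = 37*(5/111) = 5/3 ≈ 1.6667)
101*(-113 + U) = 101*(-113 + 5/3) = 101*(-334/3) = -33734/3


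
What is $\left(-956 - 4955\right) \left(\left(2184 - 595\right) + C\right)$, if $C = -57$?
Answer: $-9055652$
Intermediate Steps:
$\left(-956 - 4955\right) \left(\left(2184 - 595\right) + C\right) = \left(-956 - 4955\right) \left(\left(2184 - 595\right) - 57\right) = - 5911 \left(\left(2184 - 595\right) - 57\right) = - 5911 \left(1589 - 57\right) = \left(-5911\right) 1532 = -9055652$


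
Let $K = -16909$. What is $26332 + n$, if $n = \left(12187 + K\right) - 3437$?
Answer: $18173$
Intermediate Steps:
$n = -8159$ ($n = \left(12187 - 16909\right) - 3437 = -4722 - 3437 = -8159$)
$26332 + n = 26332 - 8159 = 18173$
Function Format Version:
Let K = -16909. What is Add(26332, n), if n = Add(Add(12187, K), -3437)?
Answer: 18173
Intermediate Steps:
n = -8159 (n = Add(Add(12187, -16909), -3437) = Add(-4722, -3437) = -8159)
Add(26332, n) = Add(26332, -8159) = 18173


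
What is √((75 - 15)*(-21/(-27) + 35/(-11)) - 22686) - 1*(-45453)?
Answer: 45453 + I*√24862134/33 ≈ 45453.0 + 151.1*I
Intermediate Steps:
√((75 - 15)*(-21/(-27) + 35/(-11)) - 22686) - 1*(-45453) = √(60*(-21*(-1/27) + 35*(-1/11)) - 22686) + 45453 = √(60*(7/9 - 35/11) - 22686) + 45453 = √(60*(-238/99) - 22686) + 45453 = √(-4760/33 - 22686) + 45453 = √(-753398/33) + 45453 = I*√24862134/33 + 45453 = 45453 + I*√24862134/33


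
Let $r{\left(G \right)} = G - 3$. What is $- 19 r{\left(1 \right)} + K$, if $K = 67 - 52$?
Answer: $53$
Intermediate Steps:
$r{\left(G \right)} = -3 + G$ ($r{\left(G \right)} = G - 3 = -3 + G$)
$K = 15$
$- 19 r{\left(1 \right)} + K = - 19 \left(-3 + 1\right) + 15 = \left(-19\right) \left(-2\right) + 15 = 38 + 15 = 53$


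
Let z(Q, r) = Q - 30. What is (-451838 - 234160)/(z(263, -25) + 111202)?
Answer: -9942/1615 ≈ -6.1560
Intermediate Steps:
z(Q, r) = -30 + Q
(-451838 - 234160)/(z(263, -25) + 111202) = (-451838 - 234160)/((-30 + 263) + 111202) = -685998/(233 + 111202) = -685998/111435 = -685998*1/111435 = -9942/1615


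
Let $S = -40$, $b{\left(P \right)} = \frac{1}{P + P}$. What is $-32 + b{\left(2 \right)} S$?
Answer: $-42$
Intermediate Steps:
$b{\left(P \right)} = \frac{1}{2 P}$
$-32 + b{\left(2 \right)} S = -32 + \frac{1}{2 \cdot 2} \left(-40\right) = -32 + \frac{1}{2} \cdot \frac{1}{2} \left(-40\right) = -32 + \frac{1}{4} \left(-40\right) = -32 - 10 = -42$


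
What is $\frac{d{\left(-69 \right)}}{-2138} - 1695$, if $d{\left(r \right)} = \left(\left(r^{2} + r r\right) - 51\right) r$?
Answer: $- \frac{2970411}{2138} \approx -1389.3$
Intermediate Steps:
$d{\left(r \right)} = r \left(-51 + 2 r^{2}\right)$ ($d{\left(r \right)} = \left(\left(r^{2} + r^{2}\right) - 51\right) r = \left(2 r^{2} - 51\right) r = \left(-51 + 2 r^{2}\right) r = r \left(-51 + 2 r^{2}\right)$)
$\frac{d{\left(-69 \right)}}{-2138} - 1695 = \frac{\left(-69\right) \left(-51 + 2 \left(-69\right)^{2}\right)}{-2138} - 1695 = - 69 \left(-51 + 2 \cdot 4761\right) \left(- \frac{1}{2138}\right) - 1695 = - 69 \left(-51 + 9522\right) \left(- \frac{1}{2138}\right) - 1695 = \left(-69\right) 9471 \left(- \frac{1}{2138}\right) - 1695 = \left(-653499\right) \left(- \frac{1}{2138}\right) - 1695 = \frac{653499}{2138} - 1695 = - \frac{2970411}{2138}$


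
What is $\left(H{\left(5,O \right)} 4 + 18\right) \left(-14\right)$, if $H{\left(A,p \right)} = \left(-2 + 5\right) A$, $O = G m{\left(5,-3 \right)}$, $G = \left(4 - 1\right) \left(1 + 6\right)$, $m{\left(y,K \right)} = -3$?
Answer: $-1092$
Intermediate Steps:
$G = 21$ ($G = 3 \cdot 7 = 21$)
$O = -63$ ($O = 21 \left(-3\right) = -63$)
$H{\left(A,p \right)} = 3 A$
$\left(H{\left(5,O \right)} 4 + 18\right) \left(-14\right) = \left(3 \cdot 5 \cdot 4 + 18\right) \left(-14\right) = \left(15 \cdot 4 + 18\right) \left(-14\right) = \left(60 + 18\right) \left(-14\right) = 78 \left(-14\right) = -1092$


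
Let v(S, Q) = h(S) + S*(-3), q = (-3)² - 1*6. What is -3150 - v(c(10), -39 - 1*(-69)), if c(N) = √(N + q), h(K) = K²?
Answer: -3163 + 3*√13 ≈ -3152.2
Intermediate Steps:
q = 3 (q = 9 - 6 = 3)
c(N) = √(3 + N) (c(N) = √(N + 3) = √(3 + N))
v(S, Q) = S² - 3*S (v(S, Q) = S² + S*(-3) = S² - 3*S)
-3150 - v(c(10), -39 - 1*(-69)) = -3150 - √(3 + 10)*(-3 + √(3 + 10)) = -3150 - √13*(-3 + √13)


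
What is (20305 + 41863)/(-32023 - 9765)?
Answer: -15542/10447 ≈ -1.4877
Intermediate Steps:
(20305 + 41863)/(-32023 - 9765) = 62168/(-41788) = 62168*(-1/41788) = -15542/10447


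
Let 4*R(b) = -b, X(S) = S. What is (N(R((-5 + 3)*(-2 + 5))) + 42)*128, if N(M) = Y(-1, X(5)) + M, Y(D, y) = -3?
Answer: 5184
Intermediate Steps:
R(b) = -b/4 (R(b) = (-b)/4 = -b/4)
N(M) = -3 + M
(N(R((-5 + 3)*(-2 + 5))) + 42)*128 = ((-3 - (-5 + 3)*(-2 + 5)/4) + 42)*128 = ((-3 - (-1)*3/2) + 42)*128 = ((-3 - ¼*(-6)) + 42)*128 = ((-3 + 3/2) + 42)*128 = (-3/2 + 42)*128 = (81/2)*128 = 5184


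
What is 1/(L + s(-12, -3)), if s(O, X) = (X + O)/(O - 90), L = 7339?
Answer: 34/249531 ≈ 0.00013626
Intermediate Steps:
s(O, X) = (O + X)/(-90 + O)
1/(L + s(-12, -3)) = 1/(7339 + (-12 - 3)/(-90 - 12)) = 1/(7339 - 15/(-102)) = 1/(7339 - 1/102*(-15)) = 1/(7339 + 5/34) = 1/(249531/34) = 34/249531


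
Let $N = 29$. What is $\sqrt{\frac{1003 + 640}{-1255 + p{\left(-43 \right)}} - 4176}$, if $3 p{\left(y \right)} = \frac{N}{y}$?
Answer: $\frac{i \sqrt{27381614400651}}{80962} \approx 64.632 i$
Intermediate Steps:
$p{\left(y \right)} = \frac{29}{3 y}$ ($p{\left(y \right)} = \frac{29 \frac{1}{y}}{3} = \frac{29}{3 y}$)
$\sqrt{\frac{1003 + 640}{-1255 + p{\left(-43 \right)}} - 4176} = \sqrt{\frac{1003 + 640}{-1255 + \frac{29}{3 \left(-43\right)}} - 4176} = \sqrt{\frac{1643}{-1255 + \frac{29}{3} \left(- \frac{1}{43}\right)} - 4176} = \sqrt{\frac{1643}{-1255 - \frac{29}{129}} - 4176} = \sqrt{\frac{1643}{- \frac{161924}{129}} - 4176} = \sqrt{1643 \left(- \frac{129}{161924}\right) - 4176} = \sqrt{- \frac{211947}{161924} - 4176} = \sqrt{- \frac{676406571}{161924}} = \frac{i \sqrt{27381614400651}}{80962}$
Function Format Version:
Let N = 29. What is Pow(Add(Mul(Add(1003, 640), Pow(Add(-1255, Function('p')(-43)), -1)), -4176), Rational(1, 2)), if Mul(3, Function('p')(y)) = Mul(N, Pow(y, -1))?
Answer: Mul(Rational(1, 80962), I, Pow(27381614400651, Rational(1, 2))) ≈ Mul(64.632, I)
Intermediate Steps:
Function('p')(y) = Mul(Rational(29, 3), Pow(y, -1)) (Function('p')(y) = Mul(Rational(1, 3), Mul(29, Pow(y, -1))) = Mul(Rational(29, 3), Pow(y, -1)))
Pow(Add(Mul(Add(1003, 640), Pow(Add(-1255, Function('p')(-43)), -1)), -4176), Rational(1, 2)) = Pow(Add(Mul(Add(1003, 640), Pow(Add(-1255, Mul(Rational(29, 3), Pow(-43, -1))), -1)), -4176), Rational(1, 2)) = Pow(Add(Mul(1643, Pow(Add(-1255, Mul(Rational(29, 3), Rational(-1, 43))), -1)), -4176), Rational(1, 2)) = Pow(Add(Mul(1643, Pow(Add(-1255, Rational(-29, 129)), -1)), -4176), Rational(1, 2)) = Pow(Add(Mul(1643, Pow(Rational(-161924, 129), -1)), -4176), Rational(1, 2)) = Pow(Add(Mul(1643, Rational(-129, 161924)), -4176), Rational(1, 2)) = Pow(Add(Rational(-211947, 161924), -4176), Rational(1, 2)) = Pow(Rational(-676406571, 161924), Rational(1, 2)) = Mul(Rational(1, 80962), I, Pow(27381614400651, Rational(1, 2)))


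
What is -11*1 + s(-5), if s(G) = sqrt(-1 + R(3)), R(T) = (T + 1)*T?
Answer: -11 + sqrt(11) ≈ -7.6834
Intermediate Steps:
R(T) = T*(1 + T) (R(T) = (1 + T)*T = T*(1 + T))
s(G) = sqrt(11) (s(G) = sqrt(-1 + 3*(1 + 3)) = sqrt(-1 + 3*4) = sqrt(-1 + 12) = sqrt(11))
-11*1 + s(-5) = -11*1 + sqrt(11) = -11 + sqrt(11)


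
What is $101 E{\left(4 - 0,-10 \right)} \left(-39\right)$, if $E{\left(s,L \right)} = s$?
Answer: $-15756$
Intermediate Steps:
$101 E{\left(4 - 0,-10 \right)} \left(-39\right) = 101 \left(4 - 0\right) \left(-39\right) = 101 \left(4 + 0\right) \left(-39\right) = 101 \cdot 4 \left(-39\right) = 404 \left(-39\right) = -15756$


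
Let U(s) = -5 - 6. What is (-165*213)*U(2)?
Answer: 386595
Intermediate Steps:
U(s) = -11
(-165*213)*U(2) = -165*213*(-11) = -35145*(-11) = 386595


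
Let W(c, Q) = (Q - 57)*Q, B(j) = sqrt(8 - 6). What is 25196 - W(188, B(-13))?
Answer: 25194 + 57*sqrt(2) ≈ 25275.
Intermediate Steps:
B(j) = sqrt(2)
W(c, Q) = Q*(-57 + Q) (W(c, Q) = (-57 + Q)*Q = Q*(-57 + Q))
25196 - W(188, B(-13)) = 25196 - sqrt(2)*(-57 + sqrt(2))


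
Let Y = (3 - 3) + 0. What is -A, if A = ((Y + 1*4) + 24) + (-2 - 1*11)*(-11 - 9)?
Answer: -288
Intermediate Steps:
Y = 0 (Y = 0 + 0 = 0)
A = 288 (A = ((0 + 1*4) + 24) + (-2 - 1*11)*(-11 - 9) = ((0 + 4) + 24) + (-2 - 11)*(-20) = (4 + 24) - 13*(-20) = 28 + 260 = 288)
-A = -1*288 = -288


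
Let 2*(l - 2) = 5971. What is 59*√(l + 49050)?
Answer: 295*√8326/2 ≈ 13459.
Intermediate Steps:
l = 5975/2 (l = 2 + (½)*5971 = 2 + 5971/2 = 5975/2 ≈ 2987.5)
59*√(l + 49050) = 59*√(5975/2 + 49050) = 59*√(104075/2) = 59*(5*√8326/2) = 295*√8326/2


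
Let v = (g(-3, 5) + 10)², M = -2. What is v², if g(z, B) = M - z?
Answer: 14641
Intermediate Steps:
g(z, B) = -2 - z
v = 121 (v = ((-2 - 1*(-3)) + 10)² = ((-2 + 3) + 10)² = (1 + 10)² = 11² = 121)
v² = 121² = 14641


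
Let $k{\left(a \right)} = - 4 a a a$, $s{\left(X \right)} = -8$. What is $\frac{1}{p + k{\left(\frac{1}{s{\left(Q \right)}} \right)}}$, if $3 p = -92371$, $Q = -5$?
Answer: $- \frac{384}{11823485} \approx -3.2478 \cdot 10^{-5}$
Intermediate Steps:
$p = - \frac{92371}{3}$ ($p = \frac{1}{3} \left(-92371\right) = - \frac{92371}{3} \approx -30790.0$)
$k{\left(a \right)} = - 4 a^{3}$ ($k{\left(a \right)} = - 4 a^{2} a = - 4 a^{3}$)
$\frac{1}{p + k{\left(\frac{1}{s{\left(Q \right)}} \right)}} = \frac{1}{- \frac{92371}{3} - 4 \left(\frac{1}{-8}\right)^{3}} = \frac{1}{- \frac{92371}{3} - 4 \left(- \frac{1}{8}\right)^{3}} = \frac{1}{- \frac{92371}{3} - - \frac{1}{128}} = \frac{1}{- \frac{92371}{3} + \frac{1}{128}} = \frac{1}{- \frac{11823485}{384}} = - \frac{384}{11823485}$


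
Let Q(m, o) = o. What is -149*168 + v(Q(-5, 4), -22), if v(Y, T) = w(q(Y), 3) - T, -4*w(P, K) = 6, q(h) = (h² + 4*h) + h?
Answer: -50023/2 ≈ -25012.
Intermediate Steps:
q(h) = h² + 5*h
w(P, K) = -3/2 (w(P, K) = -¼*6 = -3/2)
v(Y, T) = -3/2 - T
-149*168 + v(Q(-5, 4), -22) = -149*168 + (-3/2 - 1*(-22)) = -25032 + (-3/2 + 22) = -25032 + 41/2 = -50023/2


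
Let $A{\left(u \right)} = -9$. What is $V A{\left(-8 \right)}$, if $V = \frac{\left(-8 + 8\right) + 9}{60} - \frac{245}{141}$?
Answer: $\frac{13431}{940} \approx 14.288$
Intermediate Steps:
$V = - \frac{4477}{2820}$ ($V = \left(0 + 9\right) \frac{1}{60} - \frac{245}{141} = 9 \cdot \frac{1}{60} - \frac{245}{141} = \frac{3}{20} - \frac{245}{141} = - \frac{4477}{2820} \approx -1.5876$)
$V A{\left(-8 \right)} = \left(- \frac{4477}{2820}\right) \left(-9\right) = \frac{13431}{940}$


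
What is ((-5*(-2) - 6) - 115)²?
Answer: 12321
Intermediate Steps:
((-5*(-2) - 6) - 115)² = ((10 - 6) - 115)² = (4 - 115)² = (-111)² = 12321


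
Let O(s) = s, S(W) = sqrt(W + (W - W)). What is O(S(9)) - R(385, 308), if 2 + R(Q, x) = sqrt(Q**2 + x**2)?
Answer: 5 - 77*sqrt(41) ≈ -488.04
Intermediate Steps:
R(Q, x) = -2 + sqrt(Q**2 + x**2)
S(W) = sqrt(W) (S(W) = sqrt(W + 0) = sqrt(W))
O(S(9)) - R(385, 308) = sqrt(9) - (-2 + sqrt(385**2 + 308**2)) = 3 - (-2 + sqrt(148225 + 94864)) = 3 - (-2 + sqrt(243089)) = 3 - (-2 + 77*sqrt(41)) = 3 + (2 - 77*sqrt(41)) = 5 - 77*sqrt(41)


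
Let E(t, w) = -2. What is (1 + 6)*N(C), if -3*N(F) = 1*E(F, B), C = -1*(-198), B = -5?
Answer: 14/3 ≈ 4.6667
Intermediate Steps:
C = 198
N(F) = 2/3 (N(F) = -(-2)/3 = -1/3*(-2) = 2/3)
(1 + 6)*N(C) = (1 + 6)*(2/3) = 7*(2/3) = 14/3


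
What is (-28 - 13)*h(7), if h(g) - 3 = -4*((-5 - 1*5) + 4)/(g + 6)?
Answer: -2583/13 ≈ -198.69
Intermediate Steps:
h(g) = 3 + 24/(6 + g) (h(g) = 3 - 4*((-5 - 1*5) + 4)/(g + 6) = 3 - 4*((-5 - 5) + 4)/(6 + g) = 3 - 4*(-10 + 4)/(6 + g) = 3 - (-24)/(6 + g) = 3 + 24/(6 + g))
(-28 - 13)*h(7) = (-28 - 13)*(3*(14 + 7)/(6 + 7)) = -123*21/13 = -41*63/13 = -2583/13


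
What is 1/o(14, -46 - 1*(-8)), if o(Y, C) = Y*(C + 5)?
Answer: -1/462 ≈ -0.0021645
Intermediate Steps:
o(Y, C) = Y*(5 + C)
1/o(14, -46 - 1*(-8)) = 1/(14*(5 + (-46 - 1*(-8)))) = 1/(14*(5 + (-46 + 8))) = 1/(14*(5 - 38)) = 1/(14*(-33)) = 1/(-462) = -1/462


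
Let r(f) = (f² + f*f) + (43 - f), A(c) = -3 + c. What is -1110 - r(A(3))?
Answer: -1153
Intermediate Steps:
r(f) = 43 - f + 2*f² (r(f) = (f² + f²) + (43 - f) = 2*f² + (43 - f) = 43 - f + 2*f²)
-1110 - r(A(3)) = -1110 - (43 - (-3 + 3) + 2*(-3 + 3)²) = -1110 - (43 - 1*0 + 2*0²) = -1110 - (43 + 0 + 2*0) = -1110 - (43 + 0 + 0) = -1110 - 1*43 = -1110 - 43 = -1153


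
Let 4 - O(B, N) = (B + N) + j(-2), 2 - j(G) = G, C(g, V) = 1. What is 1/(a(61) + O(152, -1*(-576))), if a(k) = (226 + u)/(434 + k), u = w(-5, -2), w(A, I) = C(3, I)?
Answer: -495/360133 ≈ -0.0013745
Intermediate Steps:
w(A, I) = 1
u = 1
a(k) = 227/(434 + k) (a(k) = (226 + 1)/(434 + k) = 227/(434 + k))
j(G) = 2 - G
O(B, N) = -B - N (O(B, N) = 4 - ((B + N) + (2 - 1*(-2))) = 4 - ((B + N) + (2 + 2)) = 4 - ((B + N) + 4) = 4 - (4 + B + N) = 4 + (-4 - B - N) = -B - N)
1/(a(61) + O(152, -1*(-576))) = 1/(227/(434 + 61) + (-1*152 - (-1)*(-576))) = 1/(227/495 + (-152 - 1*576)) = 1/(227*(1/495) + (-152 - 576)) = 1/(227/495 - 728) = 1/(-360133/495) = -495/360133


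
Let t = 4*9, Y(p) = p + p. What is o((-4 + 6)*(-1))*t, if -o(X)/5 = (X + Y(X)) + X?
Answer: 1440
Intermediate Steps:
Y(p) = 2*p
o(X) = -20*X (o(X) = -5*((X + 2*X) + X) = -5*(3*X + X) = -20*X)
t = 36
o((-4 + 6)*(-1))*t = -20*(-4 + 6)*(-1)*36 = -40*(-1)*36 = -20*(-2)*36 = 40*36 = 1440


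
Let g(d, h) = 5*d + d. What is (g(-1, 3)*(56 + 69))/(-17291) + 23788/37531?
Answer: 439466558/648948521 ≈ 0.67720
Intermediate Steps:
g(d, h) = 6*d
(g(-1, 3)*(56 + 69))/(-17291) + 23788/37531 = ((6*(-1))*(56 + 69))/(-17291) + 23788/37531 = -6*125*(-1/17291) + 23788*(1/37531) = -750*(-1/17291) + 23788/37531 = 750/17291 + 23788/37531 = 439466558/648948521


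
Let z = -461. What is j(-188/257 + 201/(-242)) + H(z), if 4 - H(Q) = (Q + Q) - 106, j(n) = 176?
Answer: 1208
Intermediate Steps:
H(Q) = 110 - 2*Q (H(Q) = 4 - ((Q + Q) - 106) = 4 - (2*Q - 106) = 4 - (-106 + 2*Q) = 4 + (106 - 2*Q) = 110 - 2*Q)
j(-188/257 + 201/(-242)) + H(z) = 176 + (110 - 2*(-461)) = 176 + (110 + 922) = 176 + 1032 = 1208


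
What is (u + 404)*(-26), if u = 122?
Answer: -13676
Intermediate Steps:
(u + 404)*(-26) = (122 + 404)*(-26) = 526*(-26) = -13676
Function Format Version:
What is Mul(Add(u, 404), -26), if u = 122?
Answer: -13676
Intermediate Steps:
Mul(Add(u, 404), -26) = Mul(Add(122, 404), -26) = Mul(526, -26) = -13676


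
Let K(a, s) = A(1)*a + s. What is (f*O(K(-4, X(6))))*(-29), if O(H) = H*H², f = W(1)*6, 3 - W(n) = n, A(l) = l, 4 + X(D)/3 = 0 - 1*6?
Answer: 13677792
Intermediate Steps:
X(D) = -30 (X(D) = -12 + 3*(0 - 1*6) = -12 + 3*(0 - 6) = -12 + 3*(-6) = -12 - 18 = -30)
W(n) = 3 - n
f = 12 (f = (3 - 1*1)*6 = (3 - 1)*6 = 2*6 = 12)
K(a, s) = a + s (K(a, s) = 1*a + s = a + s)
O(H) = H³
(f*O(K(-4, X(6))))*(-29) = (12*(-4 - 30)³)*(-29) = (12*(-34)³)*(-29) = (12*(-39304))*(-29) = -471648*(-29) = 13677792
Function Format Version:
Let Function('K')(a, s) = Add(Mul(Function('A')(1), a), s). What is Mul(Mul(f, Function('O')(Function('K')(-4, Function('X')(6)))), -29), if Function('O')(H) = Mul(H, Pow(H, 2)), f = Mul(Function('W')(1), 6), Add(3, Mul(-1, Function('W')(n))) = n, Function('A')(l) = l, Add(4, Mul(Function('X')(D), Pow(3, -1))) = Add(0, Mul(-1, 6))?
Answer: 13677792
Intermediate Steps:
Function('X')(D) = -30 (Function('X')(D) = Add(-12, Mul(3, Add(0, Mul(-1, 6)))) = Add(-12, Mul(3, Add(0, -6))) = Add(-12, Mul(3, -6)) = Add(-12, -18) = -30)
Function('W')(n) = Add(3, Mul(-1, n))
f = 12 (f = Mul(Add(3, Mul(-1, 1)), 6) = Mul(Add(3, -1), 6) = Mul(2, 6) = 12)
Function('K')(a, s) = Add(a, s) (Function('K')(a, s) = Add(Mul(1, a), s) = Add(a, s))
Function('O')(H) = Pow(H, 3)
Mul(Mul(f, Function('O')(Function('K')(-4, Function('X')(6)))), -29) = Mul(Mul(12, Pow(Add(-4, -30), 3)), -29) = Mul(Mul(12, Pow(-34, 3)), -29) = Mul(Mul(12, -39304), -29) = Mul(-471648, -29) = 13677792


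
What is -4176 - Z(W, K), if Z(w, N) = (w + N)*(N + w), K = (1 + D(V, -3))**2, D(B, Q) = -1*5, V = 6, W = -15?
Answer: -4177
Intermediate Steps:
D(B, Q) = -5
K = 16 (K = (1 - 5)**2 = (-4)**2 = 16)
Z(w, N) = (N + w)**2 (Z(w, N) = (N + w)*(N + w) = (N + w)**2)
-4176 - Z(W, K) = -4176 - (16 - 15)**2 = -4176 - 1*1**2 = -4176 - 1*1 = -4176 - 1 = -4177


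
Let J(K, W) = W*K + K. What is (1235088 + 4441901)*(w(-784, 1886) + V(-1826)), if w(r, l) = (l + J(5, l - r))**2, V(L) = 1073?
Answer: 1318702972077306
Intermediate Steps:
J(K, W) = K + K*W (J(K, W) = K*W + K = K + K*W)
w(r, l) = (5 - 5*r + 6*l)**2 (w(r, l) = (l + 5*(1 + (l - r)))**2 = (l + 5*(1 + l - r))**2 = (l + (5 - 5*r + 5*l))**2 = (5 - 5*r + 6*l)**2)
(1235088 + 4441901)*(w(-784, 1886) + V(-1826)) = (1235088 + 4441901)*((5 - 5*(-784) + 6*1886)**2 + 1073) = 5676989*((5 + 3920 + 11316)**2 + 1073) = 5676989*(15241**2 + 1073) = 5676989*(232288081 + 1073) = 5676989*232289154 = 1318702972077306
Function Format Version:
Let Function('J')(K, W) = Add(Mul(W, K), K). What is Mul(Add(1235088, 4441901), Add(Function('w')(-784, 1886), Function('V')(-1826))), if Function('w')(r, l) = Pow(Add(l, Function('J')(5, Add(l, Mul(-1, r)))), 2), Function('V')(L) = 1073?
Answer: 1318702972077306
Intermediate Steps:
Function('J')(K, W) = Add(K, Mul(K, W)) (Function('J')(K, W) = Add(Mul(K, W), K) = Add(K, Mul(K, W)))
Function('w')(r, l) = Pow(Add(5, Mul(-5, r), Mul(6, l)), 2) (Function('w')(r, l) = Pow(Add(l, Mul(5, Add(1, Add(l, Mul(-1, r))))), 2) = Pow(Add(l, Mul(5, Add(1, l, Mul(-1, r)))), 2) = Pow(Add(l, Add(5, Mul(-5, r), Mul(5, l))), 2) = Pow(Add(5, Mul(-5, r), Mul(6, l)), 2))
Mul(Add(1235088, 4441901), Add(Function('w')(-784, 1886), Function('V')(-1826))) = Mul(Add(1235088, 4441901), Add(Pow(Add(5, Mul(-5, -784), Mul(6, 1886)), 2), 1073)) = Mul(5676989, Add(Pow(Add(5, 3920, 11316), 2), 1073)) = Mul(5676989, Add(Pow(15241, 2), 1073)) = Mul(5676989, Add(232288081, 1073)) = Mul(5676989, 232289154) = 1318702972077306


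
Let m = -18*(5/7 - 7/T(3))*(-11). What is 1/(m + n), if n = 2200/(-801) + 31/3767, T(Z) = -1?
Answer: 21121569/32203849981 ≈ 0.00065587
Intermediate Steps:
m = 10692/7 (m = -18*(5/7 - 7/(-1))*(-11) = -18*(5*(1/7) - 7*(-1))*(-11) = -18*(5/7 + 7)*(-11) = -18*54/7*(-11) = -972/7*(-11) = 10692/7 ≈ 1527.4)
n = -8262569/3017367 (n = 2200*(-1/801) + 31*(1/3767) = -2200/801 + 31/3767 = -8262569/3017367 ≈ -2.7383)
1/(m + n) = 1/(10692/7 - 8262569/3017367) = 1/(32203849981/21121569) = 21121569/32203849981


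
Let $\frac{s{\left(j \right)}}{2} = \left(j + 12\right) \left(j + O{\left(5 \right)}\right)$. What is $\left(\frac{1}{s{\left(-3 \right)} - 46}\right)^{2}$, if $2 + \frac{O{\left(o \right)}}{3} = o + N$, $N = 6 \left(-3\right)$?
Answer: $\frac{1}{828100} \approx 1.2076 \cdot 10^{-6}$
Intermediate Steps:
$N = -18$
$O{\left(o \right)} = -60 + 3 o$ ($O{\left(o \right)} = -6 + 3 \left(o - 18\right) = -6 + 3 \left(-18 + o\right) = -6 + \left(-54 + 3 o\right) = -60 + 3 o$)
$s{\left(j \right)} = 2 \left(-45 + j\right) \left(12 + j\right)$ ($s{\left(j \right)} = 2 \left(j + 12\right) \left(j + \left(-60 + 3 \cdot 5\right)\right) = 2 \left(12 + j\right) \left(j + \left(-60 + 15\right)\right) = 2 \left(12 + j\right) \left(j - 45\right) = 2 \left(12 + j\right) \left(-45 + j\right) = 2 \left(-45 + j\right) \left(12 + j\right)$)
$\left(\frac{1}{s{\left(-3 \right)} - 46}\right)^{2} = \left(\frac{1}{\left(-1080 - -198 + 2 \left(-3\right)^{2}\right) - 46}\right)^{2} = \left(\frac{1}{\left(-1080 + 198 + 2 \cdot 9\right) - 46}\right)^{2} = \left(\frac{1}{\left(-1080 + 198 + 18\right) - 46}\right)^{2} = \left(\frac{1}{-864 - 46}\right)^{2} = \left(\frac{1}{-910}\right)^{2} = \left(- \frac{1}{910}\right)^{2} = \frac{1}{828100}$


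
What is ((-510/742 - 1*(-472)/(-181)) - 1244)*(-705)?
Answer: 59048763255/67151 ≈ 8.7934e+5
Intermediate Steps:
((-510/742 - 1*(-472)/(-181)) - 1244)*(-705) = ((-510*1/742 + 472*(-1/181)) - 1244)*(-705) = ((-255/371 - 472/181) - 1244)*(-705) = (-221267/67151 - 1244)*(-705) = -83757111/67151*(-705) = 59048763255/67151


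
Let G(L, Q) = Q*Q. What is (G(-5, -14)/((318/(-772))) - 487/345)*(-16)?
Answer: 139620016/18285 ≈ 7635.8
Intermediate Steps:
G(L, Q) = Q**2
(G(-5, -14)/((318/(-772))) - 487/345)*(-16) = ((-14)**2/((318/(-772))) - 487/345)*(-16) = (196/((318*(-1/772))) - 487*1/345)*(-16) = (196/(-159/386) - 487/345)*(-16) = (196*(-386/159) - 487/345)*(-16) = (-75656/159 - 487/345)*(-16) = -8726251/18285*(-16) = 139620016/18285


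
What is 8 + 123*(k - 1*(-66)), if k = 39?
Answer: 12923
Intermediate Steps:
8 + 123*(k - 1*(-66)) = 8 + 123*(39 - 1*(-66)) = 8 + 123*(39 + 66) = 8 + 123*105 = 8 + 12915 = 12923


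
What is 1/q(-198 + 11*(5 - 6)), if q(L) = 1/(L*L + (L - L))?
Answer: 43681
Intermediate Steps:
q(L) = L⁻² (q(L) = 1/(L² + 0) = 1/(L²) = L⁻²)
1/q(-198 + 11*(5 - 6)) = 1/((-198 + 11*(5 - 6))⁻²) = 1/((-198 + 11*(-1))⁻²) = 1/((-198 - 11)⁻²) = 1/((-209)⁻²) = 1/(1/43681) = 43681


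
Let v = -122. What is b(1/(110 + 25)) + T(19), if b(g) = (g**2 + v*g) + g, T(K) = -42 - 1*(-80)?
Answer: 676216/18225 ≈ 37.104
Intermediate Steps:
T(K) = 38 (T(K) = -42 + 80 = 38)
b(g) = g**2 - 121*g (b(g) = (g**2 - 122*g) + g = g**2 - 121*g)
b(1/(110 + 25)) + T(19) = (-121 + 1/(110 + 25))/(110 + 25) + 38 = (-121 + 1/135)/135 + 38 = (1/135)*(-16334/135) + 38 = -16334/18225 + 38 = 676216/18225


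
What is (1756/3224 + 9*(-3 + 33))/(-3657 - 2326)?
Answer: -218059/4822298 ≈ -0.045219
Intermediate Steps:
(1756/3224 + 9*(-3 + 33))/(-3657 - 2326) = (1756*(1/3224) + 9*30)/(-5983) = (439/806 + 270)*(-1/5983) = (218059/806)*(-1/5983) = -218059/4822298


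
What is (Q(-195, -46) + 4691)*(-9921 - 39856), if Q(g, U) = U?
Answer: -231214165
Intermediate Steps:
(Q(-195, -46) + 4691)*(-9921 - 39856) = (-46 + 4691)*(-9921 - 39856) = 4645*(-49777) = -231214165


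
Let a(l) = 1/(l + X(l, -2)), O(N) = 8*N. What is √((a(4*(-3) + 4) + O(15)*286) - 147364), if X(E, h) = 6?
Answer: 3*I*√50242/2 ≈ 336.22*I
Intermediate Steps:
a(l) = 1/(6 + l) (a(l) = 1/(l + 6) = 1/(6 + l))
√((a(4*(-3) + 4) + O(15)*286) - 147364) = √((1/(6 + (4*(-3) + 4)) + (8*15)*286) - 147364) = √((1/(6 + (-12 + 4)) + 120*286) - 147364) = √((1/(6 - 8) + 34320) - 147364) = √((1/(-2) + 34320) - 147364) = √((-½ + 34320) - 147364) = √(68639/2 - 147364) = √(-226089/2) = 3*I*√50242/2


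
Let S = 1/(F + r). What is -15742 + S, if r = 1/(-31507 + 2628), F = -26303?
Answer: -11957691517675/759604338 ≈ -15742.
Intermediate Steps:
r = -1/28879 (r = 1/(-28879) = -1/28879 ≈ -3.4627e-5)
S = -28879/759604338 (S = 1/(-26303 - 1/28879) = 1/(-759604338/28879) = -28879/759604338 ≈ -3.8018e-5)
-15742 + S = -15742 - 28879/759604338 = -11957691517675/759604338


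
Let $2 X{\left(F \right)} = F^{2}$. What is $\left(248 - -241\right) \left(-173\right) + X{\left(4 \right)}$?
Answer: $-84589$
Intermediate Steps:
$X{\left(F \right)} = \frac{F^{2}}{2}$
$\left(248 - -241\right) \left(-173\right) + X{\left(4 \right)} = \left(248 - -241\right) \left(-173\right) + \frac{4^{2}}{2} = \left(248 + 241\right) \left(-173\right) + \frac{1}{2} \cdot 16 = 489 \left(-173\right) + 8 = -84597 + 8 = -84589$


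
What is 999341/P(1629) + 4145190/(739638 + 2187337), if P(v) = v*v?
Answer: 2784978452053/1553428173195 ≈ 1.7928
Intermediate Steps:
P(v) = v²
999341/P(1629) + 4145190/(739638 + 2187337) = 999341/(1629²) + 4145190/(739638 + 2187337) = 999341/2653641 + 4145190/2926975 = 999341*(1/2653641) + 4145190*(1/2926975) = 999341/2653641 + 829038/585395 = 2784978452053/1553428173195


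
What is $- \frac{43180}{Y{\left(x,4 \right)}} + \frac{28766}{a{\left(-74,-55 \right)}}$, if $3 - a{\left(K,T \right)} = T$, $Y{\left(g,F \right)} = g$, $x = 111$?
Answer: $\frac{344293}{3219} \approx 106.96$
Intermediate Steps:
$a{\left(K,T \right)} = 3 - T$
$- \frac{43180}{Y{\left(x,4 \right)}} + \frac{28766}{a{\left(-74,-55 \right)}} = - \frac{43180}{111} + \frac{28766}{3 - -55} = \left(-43180\right) \frac{1}{111} + \frac{28766}{3 + 55} = - \frac{43180}{111} + \frac{28766}{58} = - \frac{43180}{111} + 28766 \cdot \frac{1}{58} = - \frac{43180}{111} + \frac{14383}{29} = \frac{344293}{3219}$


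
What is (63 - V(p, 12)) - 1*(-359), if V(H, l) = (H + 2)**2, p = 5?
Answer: 373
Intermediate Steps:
V(H, l) = (2 + H)**2
(63 - V(p, 12)) - 1*(-359) = (63 - (2 + 5)**2) - 1*(-359) = (63 - 1*7**2) + 359 = (63 - 1*49) + 359 = (63 - 49) + 359 = 14 + 359 = 373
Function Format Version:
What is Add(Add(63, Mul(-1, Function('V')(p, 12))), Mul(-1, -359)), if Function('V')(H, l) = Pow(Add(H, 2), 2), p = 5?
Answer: 373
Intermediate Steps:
Function('V')(H, l) = Pow(Add(2, H), 2)
Add(Add(63, Mul(-1, Function('V')(p, 12))), Mul(-1, -359)) = Add(Add(63, Mul(-1, Pow(Add(2, 5), 2))), Mul(-1, -359)) = Add(Add(63, Mul(-1, Pow(7, 2))), 359) = Add(Add(63, Mul(-1, 49)), 359) = Add(Add(63, -49), 359) = Add(14, 359) = 373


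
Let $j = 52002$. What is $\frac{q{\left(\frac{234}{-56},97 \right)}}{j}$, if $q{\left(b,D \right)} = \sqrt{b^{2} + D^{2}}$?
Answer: $\frac{\sqrt{7390345}}{1456056} \approx 0.001867$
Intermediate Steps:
$q{\left(b,D \right)} = \sqrt{D^{2} + b^{2}}$
$\frac{q{\left(\frac{234}{-56},97 \right)}}{j} = \frac{\sqrt{97^{2} + \left(\frac{234}{-56}\right)^{2}}}{52002} = \sqrt{9409 + \left(234 \left(- \frac{1}{56}\right)\right)^{2}} \cdot \frac{1}{52002} = \sqrt{9409 + \left(- \frac{117}{28}\right)^{2}} \cdot \frac{1}{52002} = \sqrt{9409 + \frac{13689}{784}} \cdot \frac{1}{52002} = \sqrt{\frac{7390345}{784}} \cdot \frac{1}{52002} = \frac{\sqrt{7390345}}{28} \cdot \frac{1}{52002} = \frac{\sqrt{7390345}}{1456056}$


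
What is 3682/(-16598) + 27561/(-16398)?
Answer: -86305819/45362334 ≈ -1.9026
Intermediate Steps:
3682/(-16598) + 27561/(-16398) = 3682*(-1/16598) + 27561*(-1/16398) = -1841/8299 - 9187/5466 = -86305819/45362334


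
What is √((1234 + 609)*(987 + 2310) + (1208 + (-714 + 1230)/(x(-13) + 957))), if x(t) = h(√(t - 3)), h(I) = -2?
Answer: √5542904480255/955 ≈ 2465.3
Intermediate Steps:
x(t) = -2
√((1234 + 609)*(987 + 2310) + (1208 + (-714 + 1230)/(x(-13) + 957))) = √((1234 + 609)*(987 + 2310) + (1208 + (-714 + 1230)/(-2 + 957))) = √(1843*3297 + (1208 + 516/955)) = √(6076371 + (1208 + 516*(1/955))) = √(6076371 + (1208 + 516/955)) = √(6076371 + 1154156/955) = √(5804088461/955) = √5542904480255/955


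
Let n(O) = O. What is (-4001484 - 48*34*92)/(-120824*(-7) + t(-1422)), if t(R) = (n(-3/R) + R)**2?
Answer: -932771172528/644336167897 ≈ -1.4476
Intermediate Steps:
t(R) = (R - 3/R)**2 (t(R) = (-3/R + R)**2 = (R - 3/R)**2)
(-4001484 - 48*34*92)/(-120824*(-7) + t(-1422)) = (-4001484 - 48*34*92)/(-120824*(-7) + (-3 + (-1422)**2)**2/(-1422)**2) = (-4001484 - 1632*92)/(845768 + (-3 + 2022084)**2/2022084) = (-4001484 - 150144)/(845768 + (1/2022084)*2022081**2) = -4151628/(845768 + (1/2022084)*4088811570561) = -4151628/(845768 + 454312396729/224676) = -4151628/644336167897/224676 = -4151628*224676/644336167897 = -932771172528/644336167897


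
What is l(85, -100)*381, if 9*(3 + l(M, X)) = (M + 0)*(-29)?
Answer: -316484/3 ≈ -1.0549e+5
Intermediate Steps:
l(M, X) = -3 - 29*M/9 (l(M, X) = -3 + ((M + 0)*(-29))/9 = -3 + (M*(-29))/9 = -3 + (-29*M)/9 = -3 - 29*M/9)
l(85, -100)*381 = (-3 - 29/9*85)*381 = (-3 - 2465/9)*381 = -2492/9*381 = -316484/3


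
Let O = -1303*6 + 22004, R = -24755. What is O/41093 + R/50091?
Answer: -306666289/2058389463 ≈ -0.14898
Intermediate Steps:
O = 14186 (O = -7818 + 22004 = 14186)
O/41093 + R/50091 = 14186/41093 - 24755/50091 = -306666289/2058389463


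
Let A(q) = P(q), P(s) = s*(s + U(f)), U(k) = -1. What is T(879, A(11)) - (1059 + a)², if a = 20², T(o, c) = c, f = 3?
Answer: -2128571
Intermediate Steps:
P(s) = s*(-1 + s) (P(s) = s*(s - 1) = s*(-1 + s))
A(q) = q*(-1 + q)
a = 400
T(879, A(11)) - (1059 + a)² = 11*(-1 + 11) - (1059 + 400)² = 11*10 - 1*1459² = 110 - 1*2128681 = 110 - 2128681 = -2128571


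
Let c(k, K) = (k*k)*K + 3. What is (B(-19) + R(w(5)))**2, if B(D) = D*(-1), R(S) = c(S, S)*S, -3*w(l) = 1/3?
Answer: 14999635729/43046721 ≈ 348.45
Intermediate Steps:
c(k, K) = 3 + K*k**2 (c(k, K) = k**2*K + 3 = K*k**2 + 3 = 3 + K*k**2)
w(l) = -1/9 (w(l) = -1/3/3 = -1/3*1/3 = -1/9)
R(S) = S*(3 + S**3) (R(S) = (3 + S*S**2)*S = (3 + S**3)*S = S*(3 + S**3))
B(D) = -D
(B(-19) + R(w(5)))**2 = (-1*(-19) - (3 + (-1/9)**3)/9)**2 = (19 - (3 - 1/729)/9)**2 = (19 - 1/9*2186/729)**2 = (19 - 2186/6561)**2 = (122473/6561)**2 = 14999635729/43046721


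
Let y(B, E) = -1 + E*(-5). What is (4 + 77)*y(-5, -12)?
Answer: 4779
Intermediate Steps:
y(B, E) = -1 - 5*E
(4 + 77)*y(-5, -12) = (4 + 77)*(-1 - 5*(-12)) = 81*(-1 + 60) = 81*59 = 4779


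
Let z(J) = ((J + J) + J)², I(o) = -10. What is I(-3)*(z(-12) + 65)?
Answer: -13610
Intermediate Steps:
z(J) = 9*J² (z(J) = (2*J + J)² = (3*J)² = 9*J²)
I(-3)*(z(-12) + 65) = -10*(9*(-12)² + 65) = -10*(9*144 + 65) = -10*(1296 + 65) = -10*1361 = -13610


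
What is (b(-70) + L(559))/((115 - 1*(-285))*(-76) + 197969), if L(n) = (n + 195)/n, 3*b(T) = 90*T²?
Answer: 6321058/7205467 ≈ 0.87726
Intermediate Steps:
b(T) = 30*T² (b(T) = (90*T²)/3 = 30*T²)
L(n) = (195 + n)/n
(b(-70) + L(559))/((115 - 1*(-285))*(-76) + 197969) = (30*(-70)² + (195 + 559)/559)/((115 - 1*(-285))*(-76) + 197969) = (30*4900 + (1/559)*754)/((115 + 285)*(-76) + 197969) = (147000 + 58/43)/(400*(-76) + 197969) = 6321058/(43*(-30400 + 197969)) = (6321058/43)/167569 = (6321058/43)*(1/167569) = 6321058/7205467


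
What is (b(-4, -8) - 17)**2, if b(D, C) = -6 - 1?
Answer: 576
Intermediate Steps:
b(D, C) = -7
(b(-4, -8) - 17)**2 = (-7 - 17)**2 = (-24)**2 = 576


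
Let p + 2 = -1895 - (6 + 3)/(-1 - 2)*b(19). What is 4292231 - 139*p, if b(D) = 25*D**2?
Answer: 792489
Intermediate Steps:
p = 25178 (p = -2 + (-1895 - (6 + 3)/(-1 - 2)*25*19**2) = -2 + (-1895 - 9/(-3)*25*361) = -2 + (-1895 - 9*(-1/3)*9025) = -2 + (-1895 - (-3)*9025) = -2 + (-1895 - 1*(-27075)) = -2 + (-1895 + 27075) = -2 + 25180 = 25178)
4292231 - 139*p = 4292231 - 139*25178 = 4292231 - 3499742 = 792489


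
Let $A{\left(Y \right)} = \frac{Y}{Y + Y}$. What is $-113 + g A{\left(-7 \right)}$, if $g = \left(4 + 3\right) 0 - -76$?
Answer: $-75$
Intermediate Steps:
$g = 76$ ($g = 7 \cdot 0 + 76 = 0 + 76 = 76$)
$A{\left(Y \right)} = \frac{1}{2}$ ($A{\left(Y \right)} = \frac{Y}{2 Y} = \frac{1}{2 Y} Y = \frac{1}{2}$)
$-113 + g A{\left(-7 \right)} = -113 + 76 \cdot \frac{1}{2} = -113 + 38 = -75$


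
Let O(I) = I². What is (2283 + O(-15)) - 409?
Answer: 2099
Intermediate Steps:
(2283 + O(-15)) - 409 = (2283 + (-15)²) - 409 = (2283 + 225) - 409 = 2508 - 409 = 2099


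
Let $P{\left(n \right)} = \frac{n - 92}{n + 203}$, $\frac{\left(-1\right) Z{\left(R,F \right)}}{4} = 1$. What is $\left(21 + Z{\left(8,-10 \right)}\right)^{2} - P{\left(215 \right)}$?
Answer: $\frac{120679}{418} \approx 288.71$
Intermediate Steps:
$Z{\left(R,F \right)} = -4$ ($Z{\left(R,F \right)} = \left(-4\right) 1 = -4$)
$P{\left(n \right)} = \frac{-92 + n}{203 + n}$
$\left(21 + Z{\left(8,-10 \right)}\right)^{2} - P{\left(215 \right)} = \left(21 - 4\right)^{2} - \frac{-92 + 215}{203 + 215} = 17^{2} - \frac{1}{418} \cdot 123 = 289 - \frac{1}{418} \cdot 123 = 289 - \frac{123}{418} = \frac{120679}{418}$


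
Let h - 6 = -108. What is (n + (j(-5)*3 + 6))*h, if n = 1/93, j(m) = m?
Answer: 28424/31 ≈ 916.90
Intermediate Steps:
h = -102 (h = 6 - 108 = -102)
n = 1/93 ≈ 0.010753
(n + (j(-5)*3 + 6))*h = (1/93 + (-5*3 + 6))*(-102) = (1/93 + (-15 + 6))*(-102) = (1/93 - 9)*(-102) = -836/93*(-102) = 28424/31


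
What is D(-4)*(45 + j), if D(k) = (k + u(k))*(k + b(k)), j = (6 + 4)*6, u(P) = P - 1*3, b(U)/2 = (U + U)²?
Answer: -143220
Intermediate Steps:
b(U) = 8*U² (b(U) = 2*(U + U)² = 2*(2*U)² = 2*(4*U²) = 8*U²)
u(P) = -3 + P (u(P) = P - 3 = -3 + P)
j = 60 (j = 10*6 = 60)
D(k) = (-3 + 2*k)*(k + 8*k²) (D(k) = (k + (-3 + k))*(k + 8*k²) = (-3 + 2*k)*(k + 8*k²))
D(-4)*(45 + j) = (-4*(-3 - 22*(-4) + 16*(-4)²))*(45 + 60) = -4*(-3 + 88 + 16*16)*105 = -4*(-3 + 88 + 256)*105 = -4*341*105 = -1364*105 = -143220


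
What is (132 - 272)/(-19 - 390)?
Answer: 140/409 ≈ 0.34230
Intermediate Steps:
(132 - 272)/(-19 - 390) = -140/(-409) = -140*(-1/409) = 140/409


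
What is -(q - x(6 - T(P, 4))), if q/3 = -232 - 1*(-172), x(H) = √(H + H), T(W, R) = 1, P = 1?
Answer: 180 + √10 ≈ 183.16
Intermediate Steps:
x(H) = √2*√H (x(H) = √(2*H) = √2*√H)
q = -180 (q = 3*(-232 - 1*(-172)) = 3*(-232 + 172) = 3*(-60) = -180)
-(q - x(6 - T(P, 4))) = -(-180 - √2*√(6 - 1*1)) = -(-180 - √2*√(6 - 1)) = -(-180 - √2*√5) = -(-180 - √10) = 180 + √10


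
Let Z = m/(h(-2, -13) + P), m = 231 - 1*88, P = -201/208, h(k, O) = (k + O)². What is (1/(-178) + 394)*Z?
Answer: 347662744/1382437 ≈ 251.49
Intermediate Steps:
h(k, O) = (O + k)²
P = -201/208 (P = -201*1/208 = -201/208 ≈ -0.96635)
m = 143 (m = 231 - 88 = 143)
Z = 29744/46599 (Z = 143/((-13 - 2)² - 201/208) = 143/((-15)² - 201/208) = 143/(225 - 201/208) = 143/(46599/208) = 143*(208/46599) = 29744/46599 ≈ 0.63830)
(1/(-178) + 394)*Z = (1/(-178) + 394)*(29744/46599) = (-1/178 + 394)*(29744/46599) = (70131/178)*(29744/46599) = 347662744/1382437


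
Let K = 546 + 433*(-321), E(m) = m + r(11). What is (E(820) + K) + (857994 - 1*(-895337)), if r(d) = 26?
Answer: 1615730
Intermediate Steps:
E(m) = 26 + m (E(m) = m + 26 = 26 + m)
K = -138447 (K = 546 - 138993 = -138447)
(E(820) + K) + (857994 - 1*(-895337)) = ((26 + 820) - 138447) + (857994 - 1*(-895337)) = (846 - 138447) + (857994 + 895337) = -137601 + 1753331 = 1615730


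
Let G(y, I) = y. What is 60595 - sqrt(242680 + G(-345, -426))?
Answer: 60595 - sqrt(242335) ≈ 60103.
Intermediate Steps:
60595 - sqrt(242680 + G(-345, -426)) = 60595 - sqrt(242680 - 345) = 60595 - sqrt(242335)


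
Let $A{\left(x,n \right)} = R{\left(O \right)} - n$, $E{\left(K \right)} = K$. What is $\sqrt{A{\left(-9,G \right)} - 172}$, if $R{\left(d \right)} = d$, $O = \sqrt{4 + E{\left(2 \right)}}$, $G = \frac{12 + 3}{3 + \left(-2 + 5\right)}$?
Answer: $\frac{\sqrt{-698 + 4 \sqrt{6}}}{2} \approx 13.117 i$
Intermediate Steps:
$G = \frac{5}{2}$ ($G = \frac{15}{3 + 3} = \frac{15}{6} = 15 \cdot \frac{1}{6} = \frac{5}{2} \approx 2.5$)
$O = \sqrt{6}$ ($O = \sqrt{4 + 2} = \sqrt{6} \approx 2.4495$)
$A{\left(x,n \right)} = \sqrt{6} - n$
$\sqrt{A{\left(-9,G \right)} - 172} = \sqrt{\left(\sqrt{6} - \frac{5}{2}\right) - 172} = \sqrt{\left(- \frac{5}{2} + \sqrt{6}\right) - 172} = \sqrt{- \frac{349}{2} + \sqrt{6}}$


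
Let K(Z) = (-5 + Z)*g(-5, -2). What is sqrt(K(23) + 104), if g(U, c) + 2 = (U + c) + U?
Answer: 2*I*sqrt(37) ≈ 12.166*I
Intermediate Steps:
g(U, c) = -2 + c + 2*U (g(U, c) = -2 + ((U + c) + U) = -2 + (c + 2*U) = -2 + c + 2*U)
K(Z) = 70 - 14*Z (K(Z) = (-5 + Z)*(-2 - 2 + 2*(-5)) = (-5 + Z)*(-2 - 2 - 10) = (-5 + Z)*(-14) = 70 - 14*Z)
sqrt(K(23) + 104) = sqrt((70 - 14*23) + 104) = sqrt((70 - 322) + 104) = sqrt(-252 + 104) = sqrt(-148) = 2*I*sqrt(37)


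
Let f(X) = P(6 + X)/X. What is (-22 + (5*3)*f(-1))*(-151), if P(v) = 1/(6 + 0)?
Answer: 7399/2 ≈ 3699.5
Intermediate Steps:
P(v) = 1/6
f(X) = 1/(6*X)
(-22 + (5*3)*f(-1))*(-151) = (-22 + (5*3)*((1/6)/(-1)))*(-151) = (-22 + 15*((1/6)*(-1)))*(-151) = (-22 + 15*(-1/6))*(-151) = (-22 - 5/2)*(-151) = -49/2*(-151) = 7399/2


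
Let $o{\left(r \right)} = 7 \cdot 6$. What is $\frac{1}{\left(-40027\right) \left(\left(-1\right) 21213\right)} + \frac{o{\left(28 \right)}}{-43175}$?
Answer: $- \frac{35661852367}{36659579524425} \approx -0.00097278$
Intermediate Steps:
$o{\left(r \right)} = 42$
$\frac{1}{\left(-40027\right) \left(\left(-1\right) 21213\right)} + \frac{o{\left(28 \right)}}{-43175} = \frac{1}{\left(-40027\right) \left(\left(-1\right) 21213\right)} + \frac{42}{-43175} = - \frac{1}{40027 \left(-21213\right)} + 42 \left(- \frac{1}{43175}\right) = \left(- \frac{1}{40027}\right) \left(- \frac{1}{21213}\right) - \frac{42}{43175} = \frac{1}{849092751} - \frac{42}{43175} = - \frac{35661852367}{36659579524425}$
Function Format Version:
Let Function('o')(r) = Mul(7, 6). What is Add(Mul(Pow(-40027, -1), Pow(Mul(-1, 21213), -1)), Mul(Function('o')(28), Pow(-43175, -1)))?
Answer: Rational(-35661852367, 36659579524425) ≈ -0.00097278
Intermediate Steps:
Function('o')(r) = 42
Add(Mul(Pow(-40027, -1), Pow(Mul(-1, 21213), -1)), Mul(Function('o')(28), Pow(-43175, -1))) = Add(Mul(Pow(-40027, -1), Pow(Mul(-1, 21213), -1)), Mul(42, Pow(-43175, -1))) = Add(Mul(Rational(-1, 40027), Pow(-21213, -1)), Mul(42, Rational(-1, 43175))) = Add(Mul(Rational(-1, 40027), Rational(-1, 21213)), Rational(-42, 43175)) = Add(Rational(1, 849092751), Rational(-42, 43175)) = Rational(-35661852367, 36659579524425)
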